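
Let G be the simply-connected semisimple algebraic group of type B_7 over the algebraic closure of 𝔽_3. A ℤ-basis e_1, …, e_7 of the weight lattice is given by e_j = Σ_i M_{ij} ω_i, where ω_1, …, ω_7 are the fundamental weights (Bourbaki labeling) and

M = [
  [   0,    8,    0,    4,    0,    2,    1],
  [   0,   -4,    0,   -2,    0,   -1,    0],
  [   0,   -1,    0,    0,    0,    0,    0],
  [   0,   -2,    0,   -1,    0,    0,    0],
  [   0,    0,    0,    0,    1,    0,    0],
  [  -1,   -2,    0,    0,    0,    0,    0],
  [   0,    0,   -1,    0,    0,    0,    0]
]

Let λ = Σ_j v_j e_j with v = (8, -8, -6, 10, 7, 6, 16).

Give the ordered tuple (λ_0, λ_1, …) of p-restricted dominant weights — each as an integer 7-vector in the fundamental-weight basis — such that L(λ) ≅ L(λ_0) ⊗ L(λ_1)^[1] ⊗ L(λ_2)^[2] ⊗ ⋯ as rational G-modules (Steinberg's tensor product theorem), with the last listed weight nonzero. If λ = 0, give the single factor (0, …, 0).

((1, 0, 2, 0, 1, 2, 0), (1, 2, 2, 2, 2, 2, 2))

In the fundamental-weight basis, λ has coordinates c = M·v (v = (8, -8, -6, 10, 7, 6, 16)):
  c_1 = 0*8 + 8*-8 + 0*-6 + 4*10 + 0*7 + 2*6 + 1*16 = 4
  c_2 = 0*8 + -4*-8 + 0*-6 + -2*10 + 0*7 + -1*6 + 0*16 = 6
  c_3 = 0*8 + -1*-8 + 0*-6 + 0*10 + 0*7 + 0*6 + 0*16 = 8
  c_4 = 0*8 + -2*-8 + 0*-6 + -1*10 + 0*7 + 0*6 + 0*16 = 6
  c_5 = 0*8 + 0*-8 + 0*-6 + 0*10 + 1*7 + 0*6 + 0*16 = 7
  c_6 = -1*8 + -2*-8 + 0*-6 + 0*10 + 0*7 + 0*6 + 0*16 = 8
  c_7 = 0*8 + 0*-8 + -1*-6 + 0*10 + 0*7 + 0*6 + 0*16 = 6
Base-3 expansion of each c_i:
  c_1 = 4 = 1·3^0 + 1·3^1
  c_2 = 6 = 0·3^0 + 2·3^1
  c_3 = 8 = 2·3^0 + 2·3^1
  c_4 = 6 = 0·3^0 + 2·3^1
  c_5 = 7 = 1·3^0 + 2·3^1
  c_6 = 8 = 2·3^0 + 2·3^1
  c_7 = 6 = 0·3^0 + 2·3^1
Factor λ_0 = (1, 0, 2, 0, 1, 2, 0)
Factor λ_1 = (1, 2, 2, 2, 2, 2, 2)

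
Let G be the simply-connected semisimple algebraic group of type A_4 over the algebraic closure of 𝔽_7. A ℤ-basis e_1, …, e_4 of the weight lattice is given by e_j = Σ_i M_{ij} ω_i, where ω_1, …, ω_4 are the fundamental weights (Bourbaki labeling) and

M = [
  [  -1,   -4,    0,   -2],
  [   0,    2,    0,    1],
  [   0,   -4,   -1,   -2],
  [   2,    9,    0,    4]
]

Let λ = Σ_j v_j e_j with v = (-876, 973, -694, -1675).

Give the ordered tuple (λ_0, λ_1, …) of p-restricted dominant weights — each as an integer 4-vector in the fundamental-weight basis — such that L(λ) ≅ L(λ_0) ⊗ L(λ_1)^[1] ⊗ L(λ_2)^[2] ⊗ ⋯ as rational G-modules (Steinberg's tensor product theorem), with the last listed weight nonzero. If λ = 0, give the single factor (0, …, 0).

((5, 5, 5, 4), (5, 3, 0, 1), (6, 5, 3, 6))

In the fundamental-weight basis, λ has coordinates c = M·v (v = (-876, 973, -694, -1675)):
  c_1 = (-1)·(-876) + (-4)·(973) + (0)·(-694) + (-2)·(-1675) = 334
  c_2 = (0)·(-876) + 2·973 + (0)·(-694) + (1)·(-1675) = 271
  c_3 = (0)·(-876) + (-4)·(973) + (-1)·(-694) + (-2)·(-1675) = 152
  c_4 = (2)·(-876) + 9·973 + (0)·(-694) + (4)·(-1675) = 305
Writing each c_i in base p = 7:
  c_1 = 334 = 5·7^0 + 5·7^1 + 6·7^2
  c_2 = 271 = 5·7^0 + 3·7^1 + 5·7^2
  c_3 = 152 = 5·7^0 + 0·7^1 + 3·7^2
  c_4 = 305 = 4·7^0 + 1·7^1 + 6·7^2
p-restricted factor λ_0 = (5, 5, 5, 4)
p-restricted factor λ_1 = (5, 3, 0, 1)
p-restricted factor λ_2 = (6, 5, 3, 6)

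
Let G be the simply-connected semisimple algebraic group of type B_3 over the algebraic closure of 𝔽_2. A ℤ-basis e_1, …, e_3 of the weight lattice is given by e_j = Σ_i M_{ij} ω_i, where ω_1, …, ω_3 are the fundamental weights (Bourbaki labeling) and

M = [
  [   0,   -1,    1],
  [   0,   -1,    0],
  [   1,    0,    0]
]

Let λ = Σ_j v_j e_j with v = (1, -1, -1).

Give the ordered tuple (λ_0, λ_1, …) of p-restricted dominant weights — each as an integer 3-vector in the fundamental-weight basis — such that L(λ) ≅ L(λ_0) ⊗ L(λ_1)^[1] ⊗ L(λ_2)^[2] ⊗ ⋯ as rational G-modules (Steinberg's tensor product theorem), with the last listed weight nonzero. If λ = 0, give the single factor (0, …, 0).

((0, 1, 1),)

Converting to the ω-basis (c_i = row i of M dotted with v = (1, -1, -1)):
  c_1 = (0)·(1) + (-1)·(-1) + (1)·(-1) = 0
  c_2 = (0)·(1) + (-1)·(-1) + (0)·(-1) = 1
  c_3 = (1)·(1) + (0)·(-1) + (0)·(-1) = 1
Expand coordinatewise in base 2:
  c_1 = 0
  c_2 = 1 = 1·2^0
  c_3 = 1 = 1·2^0
Factor λ_0 = (0, 1, 1)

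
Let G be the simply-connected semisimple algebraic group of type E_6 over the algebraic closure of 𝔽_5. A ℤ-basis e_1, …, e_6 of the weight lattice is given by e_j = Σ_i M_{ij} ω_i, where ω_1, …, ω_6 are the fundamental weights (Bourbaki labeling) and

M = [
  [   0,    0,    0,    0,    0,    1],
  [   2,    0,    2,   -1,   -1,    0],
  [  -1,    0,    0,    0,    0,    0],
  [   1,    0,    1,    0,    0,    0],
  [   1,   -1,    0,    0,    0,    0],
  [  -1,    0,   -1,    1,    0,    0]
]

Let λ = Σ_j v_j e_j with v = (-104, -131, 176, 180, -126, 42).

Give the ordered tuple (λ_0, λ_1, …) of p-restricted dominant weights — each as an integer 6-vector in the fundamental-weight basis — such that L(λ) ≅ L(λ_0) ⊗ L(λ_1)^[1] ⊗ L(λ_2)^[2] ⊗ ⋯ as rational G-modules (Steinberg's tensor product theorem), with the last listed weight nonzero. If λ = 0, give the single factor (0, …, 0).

Converting to the ω-basis (c_i = row i of M dotted with v = (-104, -131, 176, 180, -126, 42)):
  c_1 = (0)·(-104) + (0)·(-131) + 0·176 + 0·180 + (0)·(-126) + 1·42 = 42
  c_2 = (2)·(-104) + (0)·(-131) + 2·176 + (-1)·(180) + (-1)·(-126) + 0·42 = 90
  c_3 = (-1)·(-104) + (0)·(-131) + 0·176 + 0·180 + (0)·(-126) + 0·42 = 104
  c_4 = (1)·(-104) + (0)·(-131) + 1·176 + 0·180 + (0)·(-126) + 0·42 = 72
  c_5 = (1)·(-104) + (-1)·(-131) + 0·176 + 0·180 + (0)·(-126) + 0·42 = 27
  c_6 = (-1)·(-104) + (0)·(-131) + (-1)·(176) + 1·180 + (0)·(-126) + 0·42 = 108
Expand coordinatewise in base 5:
  c_1 = 42 = 2·5^0 + 3·5^1 + 1·5^2
  c_2 = 90 = 0·5^0 + 3·5^1 + 3·5^2
  c_3 = 104 = 4·5^0 + 0·5^1 + 4·5^2
  c_4 = 72 = 2·5^0 + 4·5^1 + 2·5^2
  c_5 = 27 = 2·5^0 + 0·5^1 + 1·5^2
  c_6 = 108 = 3·5^0 + 1·5^1 + 4·5^2
Factor λ_0 = (2, 0, 4, 2, 2, 3)
Factor λ_1 = (3, 3, 0, 4, 0, 1)
Factor λ_2 = (1, 3, 4, 2, 1, 4)

((2, 0, 4, 2, 2, 3), (3, 3, 0, 4, 0, 1), (1, 3, 4, 2, 1, 4))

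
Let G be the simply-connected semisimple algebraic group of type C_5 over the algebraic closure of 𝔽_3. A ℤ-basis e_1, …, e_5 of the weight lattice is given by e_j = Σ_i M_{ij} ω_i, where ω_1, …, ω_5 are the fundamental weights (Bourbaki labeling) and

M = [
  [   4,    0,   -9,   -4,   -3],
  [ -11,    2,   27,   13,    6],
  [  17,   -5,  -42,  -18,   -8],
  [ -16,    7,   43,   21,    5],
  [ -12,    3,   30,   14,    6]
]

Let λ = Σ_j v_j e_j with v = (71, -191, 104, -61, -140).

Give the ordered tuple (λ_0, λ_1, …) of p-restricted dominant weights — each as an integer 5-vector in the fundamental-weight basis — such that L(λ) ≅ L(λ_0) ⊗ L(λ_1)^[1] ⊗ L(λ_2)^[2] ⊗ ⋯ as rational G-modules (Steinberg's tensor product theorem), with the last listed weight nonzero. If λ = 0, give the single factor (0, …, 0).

Change of basis e → ω: c = M·v where v = (71, -191, 104, -61, -140):
  c_1 = (4)·(71) + (0)·(-191) + (-9)·(104) + (-4)·(-61) + (-3)·(-140) = 12
  c_2 = (-11)·(71) + (2)·(-191) + (27)·(104) + (13)·(-61) + (6)·(-140) = 12
  c_3 = (17)·(71) + (-5)·(-191) + (-42)·(104) + (-18)·(-61) + (-8)·(-140) = 12
  c_4 = (-16)·(71) + (7)·(-191) + (43)·(104) + (21)·(-61) + (5)·(-140) = 18
  c_5 = (-12)·(71) + (3)·(-191) + (30)·(104) + (14)·(-61) + (6)·(-140) = 1
Base-3 expansion of each c_i:
  c_1 = 12 = 0·3^0 + 1·3^1 + 1·3^2
  c_2 = 12 = 0·3^0 + 1·3^1 + 1·3^2
  c_3 = 12 = 0·3^0 + 1·3^1 + 1·3^2
  c_4 = 18 = 0·3^0 + 0·3^1 + 2·3^2
  c_5 = 1 = 1·3^0
λ_0 = (0, 0, 0, 0, 1)
λ_1 = (1, 1, 1, 0, 0)
λ_2 = (1, 1, 1, 2, 0)

((0, 0, 0, 0, 1), (1, 1, 1, 0, 0), (1, 1, 1, 2, 0))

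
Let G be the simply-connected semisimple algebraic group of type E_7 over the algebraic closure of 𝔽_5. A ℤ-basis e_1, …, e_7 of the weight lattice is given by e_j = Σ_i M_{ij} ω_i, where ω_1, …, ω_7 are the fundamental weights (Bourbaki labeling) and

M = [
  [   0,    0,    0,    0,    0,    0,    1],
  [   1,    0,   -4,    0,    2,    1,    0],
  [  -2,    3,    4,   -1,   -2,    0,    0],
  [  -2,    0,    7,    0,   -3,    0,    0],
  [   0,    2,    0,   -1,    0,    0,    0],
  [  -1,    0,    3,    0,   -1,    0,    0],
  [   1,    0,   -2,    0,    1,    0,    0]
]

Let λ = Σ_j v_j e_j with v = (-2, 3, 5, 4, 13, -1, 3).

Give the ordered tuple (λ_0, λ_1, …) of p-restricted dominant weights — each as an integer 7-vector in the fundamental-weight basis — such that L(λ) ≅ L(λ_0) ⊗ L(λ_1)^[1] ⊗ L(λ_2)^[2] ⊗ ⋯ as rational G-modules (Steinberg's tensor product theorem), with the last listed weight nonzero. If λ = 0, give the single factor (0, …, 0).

Converting to the ω-basis (c_i = row i of M dotted with v = (-2, 3, 5, 4, 13, -1, 3)):
  c_1 = (0)·(-2) + (0)·(3) + (0)·(5) + (0)·(4) + (0)·(13) + (0)·(-1) + (1)·(3) = 3
  c_2 = (1)·(-2) + (0)·(3) + (-4)·(5) + (0)·(4) + (2)·(13) + (1)·(-1) + (0)·(3) = 3
  c_3 = (-2)·(-2) + (3)·(3) + (4)·(5) + (-1)·(4) + (-2)·(13) + (0)·(-1) + (0)·(3) = 3
  c_4 = (-2)·(-2) + (0)·(3) + (7)·(5) + (0)·(4) + (-3)·(13) + (0)·(-1) + (0)·(3) = 0
  c_5 = (0)·(-2) + (2)·(3) + (0)·(5) + (-1)·(4) + (0)·(13) + (0)·(-1) + (0)·(3) = 2
  c_6 = (-1)·(-2) + (0)·(3) + (3)·(5) + (0)·(4) + (-1)·(13) + (0)·(-1) + (0)·(3) = 4
  c_7 = (1)·(-2) + (0)·(3) + (-2)·(5) + (0)·(4) + (1)·(13) + (0)·(-1) + (0)·(3) = 1
Expand coordinatewise in base 5:
  c_1 = 3 = 3·5^0
  c_2 = 3 = 3·5^0
  c_3 = 3 = 3·5^0
  c_4 = 0
  c_5 = 2 = 2·5^0
  c_6 = 4 = 4·5^0
  c_7 = 1 = 1·5^0
Factor λ_0 = (3, 3, 3, 0, 2, 4, 1)

((3, 3, 3, 0, 2, 4, 1),)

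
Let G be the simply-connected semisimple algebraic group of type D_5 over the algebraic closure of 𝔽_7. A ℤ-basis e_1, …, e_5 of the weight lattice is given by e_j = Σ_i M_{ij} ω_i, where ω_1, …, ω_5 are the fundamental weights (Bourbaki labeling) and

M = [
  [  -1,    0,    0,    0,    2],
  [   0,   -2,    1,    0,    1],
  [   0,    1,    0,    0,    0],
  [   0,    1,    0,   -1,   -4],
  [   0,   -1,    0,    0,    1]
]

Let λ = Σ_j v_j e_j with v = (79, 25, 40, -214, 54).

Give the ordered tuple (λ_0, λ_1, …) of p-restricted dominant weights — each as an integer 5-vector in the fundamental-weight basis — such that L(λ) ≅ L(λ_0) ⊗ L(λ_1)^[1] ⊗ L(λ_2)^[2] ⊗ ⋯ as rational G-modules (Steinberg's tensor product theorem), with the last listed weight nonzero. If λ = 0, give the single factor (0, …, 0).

Compute c_i = Σ_j M_{ij} v_j with v = (79, 25, 40, -214, 54):
  c_1 = -1*79 + 0*25 + 0*40 + 0*-214 + 2*54 = 29
  c_2 = 0*79 + -2*25 + 1*40 + 0*-214 + 1*54 = 44
  c_3 = 0*79 + 1*25 + 0*40 + 0*-214 + 0*54 = 25
  c_4 = 0*79 + 1*25 + 0*40 + -1*-214 + -4*54 = 23
  c_5 = 0*79 + -1*25 + 0*40 + 0*-214 + 1*54 = 29
p = 7; digits c_i = Σ_j d_{ij}·7^j, 0 ≤ d_{ij} < 7:
  c_1 = 29 = 1·7^0 + 4·7^1
  c_2 = 44 = 2·7^0 + 6·7^1
  c_3 = 25 = 4·7^0 + 3·7^1
  c_4 = 23 = 2·7^0 + 3·7^1
  c_5 = 29 = 1·7^0 + 4·7^1
λ_0 = (1, 2, 4, 2, 1)
λ_1 = (4, 6, 3, 3, 4)

((1, 2, 4, 2, 1), (4, 6, 3, 3, 4))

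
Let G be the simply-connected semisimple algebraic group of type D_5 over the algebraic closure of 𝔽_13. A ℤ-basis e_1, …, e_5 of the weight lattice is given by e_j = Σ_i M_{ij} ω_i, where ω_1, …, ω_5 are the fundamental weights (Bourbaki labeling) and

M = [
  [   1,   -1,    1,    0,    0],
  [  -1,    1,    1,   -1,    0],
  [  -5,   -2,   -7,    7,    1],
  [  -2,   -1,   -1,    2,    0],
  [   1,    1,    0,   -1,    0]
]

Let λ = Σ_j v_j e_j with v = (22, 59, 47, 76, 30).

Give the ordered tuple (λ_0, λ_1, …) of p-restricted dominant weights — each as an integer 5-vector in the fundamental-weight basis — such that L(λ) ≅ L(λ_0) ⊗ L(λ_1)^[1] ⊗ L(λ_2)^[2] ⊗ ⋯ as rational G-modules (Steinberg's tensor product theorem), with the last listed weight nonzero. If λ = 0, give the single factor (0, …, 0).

((10, 8, 5, 2, 5),)

Converting to the ω-basis (c_i = row i of M dotted with v = (22, 59, 47, 76, 30)):
  c_1 = 1*22 + -1*59 + 1*47 + 0*76 + 0*30 = 10
  c_2 = -1*22 + 1*59 + 1*47 + -1*76 + 0*30 = 8
  c_3 = -5*22 + -2*59 + -7*47 + 7*76 + 1*30 = 5
  c_4 = -2*22 + -1*59 + -1*47 + 2*76 + 0*30 = 2
  c_5 = 1*22 + 1*59 + 0*47 + -1*76 + 0*30 = 5
Base-13 expansion of each c_i:
  c_1 = 10 = 10·13^0
  c_2 = 8 = 8·13^0
  c_3 = 5 = 5·13^0
  c_4 = 2 = 2·13^0
  c_5 = 5 = 5·13^0
p-restricted factor λ_0 = (10, 8, 5, 2, 5)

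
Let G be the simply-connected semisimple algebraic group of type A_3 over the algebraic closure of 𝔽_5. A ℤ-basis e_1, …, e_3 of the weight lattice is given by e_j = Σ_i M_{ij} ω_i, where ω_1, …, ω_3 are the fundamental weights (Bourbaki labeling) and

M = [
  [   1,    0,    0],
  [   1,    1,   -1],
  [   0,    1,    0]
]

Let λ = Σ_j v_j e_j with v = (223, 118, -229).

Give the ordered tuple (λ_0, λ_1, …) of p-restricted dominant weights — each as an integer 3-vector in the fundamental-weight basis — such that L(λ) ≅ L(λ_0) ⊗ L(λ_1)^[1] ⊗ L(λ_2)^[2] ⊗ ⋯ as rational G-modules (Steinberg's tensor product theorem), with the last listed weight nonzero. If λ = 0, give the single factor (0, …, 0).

((3, 0, 3), (4, 4, 3), (3, 2, 4), (1, 4, 0))

Change of basis e → ω: c = M·v where v = (223, 118, -229):
  c_1 = 1·223 + 0·118 + (0)·(-229) = 223
  c_2 = 1·223 + 1·118 + (-1)·(-229) = 570
  c_3 = 0·223 + 1·118 + (0)·(-229) = 118
Base-5 expansion of each c_i:
  c_1 = 223 = 3·5^0 + 4·5^1 + 3·5^2 + 1·5^3
  c_2 = 570 = 0·5^0 + 4·5^1 + 2·5^2 + 4·5^3
  c_3 = 118 = 3·5^0 + 3·5^1 + 4·5^2
p-restricted factor λ_0 = (3, 0, 3)
p-restricted factor λ_1 = (4, 4, 3)
p-restricted factor λ_2 = (3, 2, 4)
p-restricted factor λ_3 = (1, 4, 0)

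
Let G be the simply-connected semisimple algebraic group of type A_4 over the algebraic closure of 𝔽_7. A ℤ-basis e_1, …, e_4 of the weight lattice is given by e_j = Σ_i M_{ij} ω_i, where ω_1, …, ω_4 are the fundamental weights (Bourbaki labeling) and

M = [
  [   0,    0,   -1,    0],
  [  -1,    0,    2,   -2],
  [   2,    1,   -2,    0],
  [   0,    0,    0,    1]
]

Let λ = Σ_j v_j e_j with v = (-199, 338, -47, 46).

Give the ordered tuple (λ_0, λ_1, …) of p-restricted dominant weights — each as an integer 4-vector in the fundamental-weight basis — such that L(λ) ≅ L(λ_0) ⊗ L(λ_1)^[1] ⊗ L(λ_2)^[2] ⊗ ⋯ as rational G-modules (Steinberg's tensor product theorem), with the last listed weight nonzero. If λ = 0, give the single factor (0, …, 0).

Change of basis e → ω: c = M·v where v = (-199, 338, -47, 46):
  c_1 = (0)·(-199) + 0·338 + (-1)·(-47) + 0·46 = 47
  c_2 = (-1)·(-199) + 0·338 + (2)·(-47) + (-2)·(46) = 13
  c_3 = (2)·(-199) + 1·338 + (-2)·(-47) + 0·46 = 34
  c_4 = (0)·(-199) + 0·338 + (0)·(-47) + 1·46 = 46
Base-7 expansion of each c_i:
  c_1 = 47 = 5·7^0 + 6·7^1
  c_2 = 13 = 6·7^0 + 1·7^1
  c_3 = 34 = 6·7^0 + 4·7^1
  c_4 = 46 = 4·7^0 + 6·7^1
p-restricted factor λ_0 = (5, 6, 6, 4)
p-restricted factor λ_1 = (6, 1, 4, 6)

((5, 6, 6, 4), (6, 1, 4, 6))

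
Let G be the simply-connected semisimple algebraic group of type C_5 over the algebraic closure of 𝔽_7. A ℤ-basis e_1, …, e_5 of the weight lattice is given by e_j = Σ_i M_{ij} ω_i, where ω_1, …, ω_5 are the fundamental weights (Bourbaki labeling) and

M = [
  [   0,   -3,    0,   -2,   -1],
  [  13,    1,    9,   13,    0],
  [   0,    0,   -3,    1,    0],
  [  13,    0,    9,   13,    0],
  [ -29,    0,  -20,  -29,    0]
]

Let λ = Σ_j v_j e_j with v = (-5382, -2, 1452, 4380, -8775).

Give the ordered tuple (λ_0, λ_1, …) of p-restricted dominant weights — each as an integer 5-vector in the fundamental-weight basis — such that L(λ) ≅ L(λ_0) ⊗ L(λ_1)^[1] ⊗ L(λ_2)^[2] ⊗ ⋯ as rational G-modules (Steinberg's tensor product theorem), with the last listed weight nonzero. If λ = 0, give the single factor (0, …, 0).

In the fundamental-weight basis, λ has coordinates c = M·v (v = (-5382, -2, 1452, 4380, -8775)):
  c_1 = (0)·(-5382) + (-3)·(-2) + 0·1452 + (-2)·(4380) + (-1)·(-8775) = 21
  c_2 = (13)·(-5382) + (1)·(-2) + 9·1452 + 13·4380 + (0)·(-8775) = 40
  c_3 = (0)·(-5382) + (0)·(-2) + (-3)·(1452) + 1·4380 + (0)·(-8775) = 24
  c_4 = (13)·(-5382) + (0)·(-2) + 9·1452 + 13·4380 + (0)·(-8775) = 42
  c_5 = (-29)·(-5382) + (0)·(-2) + (-20)·(1452) + (-29)·(4380) + (0)·(-8775) = 18
Writing each c_i in base p = 7:
  c_1 = 21 = 0·7^0 + 3·7^1
  c_2 = 40 = 5·7^0 + 5·7^1
  c_3 = 24 = 3·7^0 + 3·7^1
  c_4 = 42 = 0·7^0 + 6·7^1
  c_5 = 18 = 4·7^0 + 2·7^1
λ_0 = (0, 5, 3, 0, 4)
λ_1 = (3, 5, 3, 6, 2)

((0, 5, 3, 0, 4), (3, 5, 3, 6, 2))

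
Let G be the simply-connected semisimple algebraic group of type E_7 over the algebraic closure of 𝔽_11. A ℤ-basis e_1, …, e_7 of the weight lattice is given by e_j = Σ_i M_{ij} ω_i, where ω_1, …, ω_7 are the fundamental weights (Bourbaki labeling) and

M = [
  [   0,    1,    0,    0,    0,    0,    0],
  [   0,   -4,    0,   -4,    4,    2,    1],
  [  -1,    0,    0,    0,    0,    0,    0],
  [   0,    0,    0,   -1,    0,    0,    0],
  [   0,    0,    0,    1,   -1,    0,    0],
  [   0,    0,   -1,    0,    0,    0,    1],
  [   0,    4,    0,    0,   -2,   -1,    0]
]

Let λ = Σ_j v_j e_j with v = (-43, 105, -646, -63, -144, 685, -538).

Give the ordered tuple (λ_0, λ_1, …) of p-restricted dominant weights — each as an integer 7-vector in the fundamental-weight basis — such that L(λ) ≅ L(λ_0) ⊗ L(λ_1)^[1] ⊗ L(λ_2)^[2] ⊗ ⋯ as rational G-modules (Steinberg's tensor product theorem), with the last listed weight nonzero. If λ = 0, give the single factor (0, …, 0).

((6, 0, 10, 8, 4, 9, 1), (9, 8, 3, 5, 7, 9, 2))

Converting to the ω-basis (c_i = row i of M dotted with v = (-43, 105, -646, -63, -144, 685, -538)):
  c_1 = (0)·(-43) + 1·105 + (0)·(-646) + (0)·(-63) + (0)·(-144) + 0·685 + (0)·(-538) = 105
  c_2 = (0)·(-43) + (-4)·(105) + (0)·(-646) + (-4)·(-63) + (4)·(-144) + 2·685 + (1)·(-538) = 88
  c_3 = (-1)·(-43) + 0·105 + (0)·(-646) + (0)·(-63) + (0)·(-144) + 0·685 + (0)·(-538) = 43
  c_4 = (0)·(-43) + 0·105 + (0)·(-646) + (-1)·(-63) + (0)·(-144) + 0·685 + (0)·(-538) = 63
  c_5 = (0)·(-43) + 0·105 + (0)·(-646) + (1)·(-63) + (-1)·(-144) + 0·685 + (0)·(-538) = 81
  c_6 = (0)·(-43) + 0·105 + (-1)·(-646) + (0)·(-63) + (0)·(-144) + 0·685 + (1)·(-538) = 108
  c_7 = (0)·(-43) + 4·105 + (0)·(-646) + (0)·(-63) + (-2)·(-144) + (-1)·(685) + (0)·(-538) = 23
Base-11 expansion of each c_i:
  c_1 = 105 = 6·11^0 + 9·11^1
  c_2 = 88 = 0·11^0 + 8·11^1
  c_3 = 43 = 10·11^0 + 3·11^1
  c_4 = 63 = 8·11^0 + 5·11^1
  c_5 = 81 = 4·11^0 + 7·11^1
  c_6 = 108 = 9·11^0 + 9·11^1
  c_7 = 23 = 1·11^0 + 2·11^1
λ_0 = (6, 0, 10, 8, 4, 9, 1)
λ_1 = (9, 8, 3, 5, 7, 9, 2)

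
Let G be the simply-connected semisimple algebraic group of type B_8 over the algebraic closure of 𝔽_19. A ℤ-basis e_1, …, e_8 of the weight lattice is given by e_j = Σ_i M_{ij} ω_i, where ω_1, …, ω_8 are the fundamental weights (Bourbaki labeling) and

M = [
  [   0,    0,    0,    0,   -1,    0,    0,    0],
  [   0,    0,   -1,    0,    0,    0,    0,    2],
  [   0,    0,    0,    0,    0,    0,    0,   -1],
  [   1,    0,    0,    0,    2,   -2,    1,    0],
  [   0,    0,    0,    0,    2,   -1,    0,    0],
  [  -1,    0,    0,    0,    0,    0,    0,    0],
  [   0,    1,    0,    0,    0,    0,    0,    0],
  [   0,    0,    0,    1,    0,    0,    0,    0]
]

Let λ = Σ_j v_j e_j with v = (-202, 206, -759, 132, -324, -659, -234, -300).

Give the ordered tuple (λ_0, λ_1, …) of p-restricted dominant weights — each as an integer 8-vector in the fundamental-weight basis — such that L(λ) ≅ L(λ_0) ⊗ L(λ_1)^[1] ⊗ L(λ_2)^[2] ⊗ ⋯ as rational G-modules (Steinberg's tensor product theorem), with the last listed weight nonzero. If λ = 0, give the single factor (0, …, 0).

((1, 7, 15, 6, 11, 12, 16, 18), (17, 8, 15, 12, 0, 10, 10, 6))

Change of basis e → ω: c = M·v where v = (-202, 206, -759, 132, -324, -659, -234, -300):
  c_1 = (0)·(-202) + (0)·(206) + (0)·(-759) + (0)·(132) + (-1)·(-324) + (0)·(-659) + (0)·(-234) + (0)·(-300) = 324
  c_2 = (0)·(-202) + (0)·(206) + (-1)·(-759) + (0)·(132) + (0)·(-324) + (0)·(-659) + (0)·(-234) + (2)·(-300) = 159
  c_3 = (0)·(-202) + (0)·(206) + (0)·(-759) + (0)·(132) + (0)·(-324) + (0)·(-659) + (0)·(-234) + (-1)·(-300) = 300
  c_4 = (1)·(-202) + (0)·(206) + (0)·(-759) + (0)·(132) + (2)·(-324) + (-2)·(-659) + (1)·(-234) + (0)·(-300) = 234
  c_5 = (0)·(-202) + (0)·(206) + (0)·(-759) + (0)·(132) + (2)·(-324) + (-1)·(-659) + (0)·(-234) + (0)·(-300) = 11
  c_6 = (-1)·(-202) + (0)·(206) + (0)·(-759) + (0)·(132) + (0)·(-324) + (0)·(-659) + (0)·(-234) + (0)·(-300) = 202
  c_7 = (0)·(-202) + (1)·(206) + (0)·(-759) + (0)·(132) + (0)·(-324) + (0)·(-659) + (0)·(-234) + (0)·(-300) = 206
  c_8 = (0)·(-202) + (0)·(206) + (0)·(-759) + (1)·(132) + (0)·(-324) + (0)·(-659) + (0)·(-234) + (0)·(-300) = 132
Writing each c_i in base p = 19:
  c_1 = 324 = 1·19^0 + 17·19^1
  c_2 = 159 = 7·19^0 + 8·19^1
  c_3 = 300 = 15·19^0 + 15·19^1
  c_4 = 234 = 6·19^0 + 12·19^1
  c_5 = 11 = 11·19^0
  c_6 = 202 = 12·19^0 + 10·19^1
  c_7 = 206 = 16·19^0 + 10·19^1
  c_8 = 132 = 18·19^0 + 6·19^1
λ_0 = (1, 7, 15, 6, 11, 12, 16, 18)
λ_1 = (17, 8, 15, 12, 0, 10, 10, 6)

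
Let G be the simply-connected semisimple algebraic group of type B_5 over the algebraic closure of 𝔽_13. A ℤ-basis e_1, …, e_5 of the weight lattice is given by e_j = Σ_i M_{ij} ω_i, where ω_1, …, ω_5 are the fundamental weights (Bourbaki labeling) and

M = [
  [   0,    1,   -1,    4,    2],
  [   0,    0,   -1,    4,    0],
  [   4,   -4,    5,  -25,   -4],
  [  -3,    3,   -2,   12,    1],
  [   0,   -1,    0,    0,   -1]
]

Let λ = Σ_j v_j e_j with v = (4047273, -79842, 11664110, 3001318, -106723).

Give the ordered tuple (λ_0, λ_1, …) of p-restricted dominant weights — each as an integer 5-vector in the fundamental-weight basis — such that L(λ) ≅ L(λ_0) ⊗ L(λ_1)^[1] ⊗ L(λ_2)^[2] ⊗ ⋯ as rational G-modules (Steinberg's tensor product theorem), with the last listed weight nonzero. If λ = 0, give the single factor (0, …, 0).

Change of basis e → ω: c = M·v where v = (4047273, -79842, 11664110, 3001318, -106723):
  c_1 = (0)·(4047273) + (1)·(-79842) + (-1)·(11664110) + (4)·(3001318) + (2)·(-106723) = 47874
  c_2 = (0)·(4047273) + (0)·(-79842) + (-1)·(11664110) + (4)·(3001318) + (0)·(-106723) = 341162
  c_3 = (4)·(4047273) + (-4)·(-79842) + (5)·(11664110) + (-25)·(3001318) + (-4)·(-106723) = 222952
  c_4 = (-3)·(4047273) + (3)·(-79842) + (-2)·(11664110) + (12)·(3001318) + (1)·(-106723) = 199528
  c_5 = (0)·(4047273) + (-1)·(-79842) + (0)·(11664110) + (0)·(3001318) + (-1)·(-106723) = 186565
p = 13; digits c_i = Σ_j d_{ij}·13^j, 0 ≤ d_{ij} < 13:
  c_1 = 47874 = 8·13^0 + 3·13^1 + 10·13^2 + 8·13^3 + 1·13^4
  c_2 = 341162 = 3·13^0 + 9·13^1 + 3·13^2 + 12·13^3 + 11·13^4
  c_3 = 222952 = 2·13^0 + 3·13^1 + 6·13^2 + 10·13^3 + 7·13^4
  c_4 = 199528 = 4·13^0 + 8·13^1 + 10·13^2 + 12·13^3 + 6·13^4
  c_5 = 186565 = 2·13^0 + 12·13^1 + 11·13^2 + 6·13^3 + 6·13^4
p-restricted factor λ_0 = (8, 3, 2, 4, 2)
p-restricted factor λ_1 = (3, 9, 3, 8, 12)
p-restricted factor λ_2 = (10, 3, 6, 10, 11)
p-restricted factor λ_3 = (8, 12, 10, 12, 6)
p-restricted factor λ_4 = (1, 11, 7, 6, 6)

((8, 3, 2, 4, 2), (3, 9, 3, 8, 12), (10, 3, 6, 10, 11), (8, 12, 10, 12, 6), (1, 11, 7, 6, 6))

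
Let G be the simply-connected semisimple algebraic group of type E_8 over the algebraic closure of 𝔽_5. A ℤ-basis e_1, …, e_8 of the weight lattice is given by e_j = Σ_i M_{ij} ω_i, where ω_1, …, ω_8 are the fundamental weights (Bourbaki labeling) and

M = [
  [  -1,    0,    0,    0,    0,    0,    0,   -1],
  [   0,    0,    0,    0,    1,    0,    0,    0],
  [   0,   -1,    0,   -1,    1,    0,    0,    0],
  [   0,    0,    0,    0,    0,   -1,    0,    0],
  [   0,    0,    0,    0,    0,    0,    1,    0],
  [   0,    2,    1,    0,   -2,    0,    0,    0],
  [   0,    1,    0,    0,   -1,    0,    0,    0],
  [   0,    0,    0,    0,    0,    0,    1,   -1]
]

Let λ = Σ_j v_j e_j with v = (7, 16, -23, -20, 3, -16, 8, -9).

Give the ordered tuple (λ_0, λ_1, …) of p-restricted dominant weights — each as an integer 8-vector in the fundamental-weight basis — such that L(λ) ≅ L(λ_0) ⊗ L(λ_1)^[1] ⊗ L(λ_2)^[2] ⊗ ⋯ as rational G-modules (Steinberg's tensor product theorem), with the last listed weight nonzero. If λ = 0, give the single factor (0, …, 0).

In the fundamental-weight basis, λ has coordinates c = M·v (v = (7, 16, -23, -20, 3, -16, 8, -9)):
  c_1 = (-1)·(7) + 0·16 + (0)·(-23) + (0)·(-20) + 0·3 + (0)·(-16) + 0·8 + (-1)·(-9) = 2
  c_2 = 0·7 + 0·16 + (0)·(-23) + (0)·(-20) + 1·3 + (0)·(-16) + 0·8 + (0)·(-9) = 3
  c_3 = 0·7 + (-1)·(16) + (0)·(-23) + (-1)·(-20) + 1·3 + (0)·(-16) + 0·8 + (0)·(-9) = 7
  c_4 = 0·7 + 0·16 + (0)·(-23) + (0)·(-20) + 0·3 + (-1)·(-16) + 0·8 + (0)·(-9) = 16
  c_5 = 0·7 + 0·16 + (0)·(-23) + (0)·(-20) + 0·3 + (0)·(-16) + 1·8 + (0)·(-9) = 8
  c_6 = 0·7 + 2·16 + (1)·(-23) + (0)·(-20) + (-2)·(3) + (0)·(-16) + 0·8 + (0)·(-9) = 3
  c_7 = 0·7 + 1·16 + (0)·(-23) + (0)·(-20) + (-1)·(3) + (0)·(-16) + 0·8 + (0)·(-9) = 13
  c_8 = 0·7 + 0·16 + (0)·(-23) + (0)·(-20) + 0·3 + (0)·(-16) + 1·8 + (-1)·(-9) = 17
Base-5 expansion of each c_i:
  c_1 = 2 = 2·5^0
  c_2 = 3 = 3·5^0
  c_3 = 7 = 2·5^0 + 1·5^1
  c_4 = 16 = 1·5^0 + 3·5^1
  c_5 = 8 = 3·5^0 + 1·5^1
  c_6 = 3 = 3·5^0
  c_7 = 13 = 3·5^0 + 2·5^1
  c_8 = 17 = 2·5^0 + 3·5^1
λ_0 = (2, 3, 2, 1, 3, 3, 3, 2)
λ_1 = (0, 0, 1, 3, 1, 0, 2, 3)

((2, 3, 2, 1, 3, 3, 3, 2), (0, 0, 1, 3, 1, 0, 2, 3))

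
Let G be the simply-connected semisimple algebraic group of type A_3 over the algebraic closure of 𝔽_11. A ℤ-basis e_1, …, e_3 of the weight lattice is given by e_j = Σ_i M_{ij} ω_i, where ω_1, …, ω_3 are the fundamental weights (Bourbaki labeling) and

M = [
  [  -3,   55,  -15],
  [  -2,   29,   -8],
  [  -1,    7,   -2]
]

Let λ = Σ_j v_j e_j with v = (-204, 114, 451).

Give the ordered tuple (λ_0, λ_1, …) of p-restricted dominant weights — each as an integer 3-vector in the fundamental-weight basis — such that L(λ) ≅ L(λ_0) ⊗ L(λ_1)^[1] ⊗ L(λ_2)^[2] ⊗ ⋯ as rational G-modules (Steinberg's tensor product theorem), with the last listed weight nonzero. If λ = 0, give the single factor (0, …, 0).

((7, 7, 1), (10, 9, 9))

Converting to the ω-basis (c_i = row i of M dotted with v = (-204, 114, 451)):
  c_1 = -3*-204 + 55*114 + -15*451 = 117
  c_2 = -2*-204 + 29*114 + -8*451 = 106
  c_3 = -1*-204 + 7*114 + -2*451 = 100
p = 11; digits c_i = Σ_j d_{ij}·11^j, 0 ≤ d_{ij} < 11:
  c_1 = 117 = 7·11^0 + 10·11^1
  c_2 = 106 = 7·11^0 + 9·11^1
  c_3 = 100 = 1·11^0 + 9·11^1
p-restricted factor λ_0 = (7, 7, 1)
p-restricted factor λ_1 = (10, 9, 9)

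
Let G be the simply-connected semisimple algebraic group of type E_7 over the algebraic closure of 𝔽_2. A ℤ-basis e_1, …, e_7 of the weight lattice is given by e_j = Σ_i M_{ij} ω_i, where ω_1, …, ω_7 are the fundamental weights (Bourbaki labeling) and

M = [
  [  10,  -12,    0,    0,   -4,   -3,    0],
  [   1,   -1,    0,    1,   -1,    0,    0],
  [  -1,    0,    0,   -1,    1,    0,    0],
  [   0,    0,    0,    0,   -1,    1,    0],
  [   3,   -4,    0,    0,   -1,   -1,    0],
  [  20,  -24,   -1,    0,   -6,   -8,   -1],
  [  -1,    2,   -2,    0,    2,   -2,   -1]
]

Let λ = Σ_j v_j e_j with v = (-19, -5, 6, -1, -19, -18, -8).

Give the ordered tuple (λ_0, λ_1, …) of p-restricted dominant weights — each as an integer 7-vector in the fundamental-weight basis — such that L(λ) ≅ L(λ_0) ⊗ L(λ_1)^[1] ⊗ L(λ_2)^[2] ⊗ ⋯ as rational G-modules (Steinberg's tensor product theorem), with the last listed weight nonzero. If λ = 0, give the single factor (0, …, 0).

Change of basis e → ω: c = M·v where v = (-19, -5, 6, -1, -19, -18, -8):
  c_1 = (10)·(-19) + (-12)·(-5) + (0)·(6) + (0)·(-1) + (-4)·(-19) + (-3)·(-18) + (0)·(-8) = 0
  c_2 = (1)·(-19) + (-1)·(-5) + (0)·(6) + (1)·(-1) + (-1)·(-19) + (0)·(-18) + (0)·(-8) = 4
  c_3 = (-1)·(-19) + (0)·(-5) + (0)·(6) + (-1)·(-1) + (1)·(-19) + (0)·(-18) + (0)·(-8) = 1
  c_4 = (0)·(-19) + (0)·(-5) + (0)·(6) + (0)·(-1) + (-1)·(-19) + (1)·(-18) + (0)·(-8) = 1
  c_5 = (3)·(-19) + (-4)·(-5) + (0)·(6) + (0)·(-1) + (-1)·(-19) + (-1)·(-18) + (0)·(-8) = 0
  c_6 = (20)·(-19) + (-24)·(-5) + (-1)·(6) + (0)·(-1) + (-6)·(-19) + (-8)·(-18) + (-1)·(-8) = 0
  c_7 = (-1)·(-19) + (2)·(-5) + (-2)·(6) + (0)·(-1) + (2)·(-19) + (-2)·(-18) + (-1)·(-8) = 3
p = 2; digits c_i = Σ_j d_{ij}·2^j, 0 ≤ d_{ij} < 2:
  c_1 = 0
  c_2 = 4 = 0·2^0 + 0·2^1 + 1·2^2
  c_3 = 1 = 1·2^0
  c_4 = 1 = 1·2^0
  c_5 = 0
  c_6 = 0
  c_7 = 3 = 1·2^0 + 1·2^1
Factor λ_0 = (0, 0, 1, 1, 0, 0, 1)
Factor λ_1 = (0, 0, 0, 0, 0, 0, 1)
Factor λ_2 = (0, 1, 0, 0, 0, 0, 0)

((0, 0, 1, 1, 0, 0, 1), (0, 0, 0, 0, 0, 0, 1), (0, 1, 0, 0, 0, 0, 0))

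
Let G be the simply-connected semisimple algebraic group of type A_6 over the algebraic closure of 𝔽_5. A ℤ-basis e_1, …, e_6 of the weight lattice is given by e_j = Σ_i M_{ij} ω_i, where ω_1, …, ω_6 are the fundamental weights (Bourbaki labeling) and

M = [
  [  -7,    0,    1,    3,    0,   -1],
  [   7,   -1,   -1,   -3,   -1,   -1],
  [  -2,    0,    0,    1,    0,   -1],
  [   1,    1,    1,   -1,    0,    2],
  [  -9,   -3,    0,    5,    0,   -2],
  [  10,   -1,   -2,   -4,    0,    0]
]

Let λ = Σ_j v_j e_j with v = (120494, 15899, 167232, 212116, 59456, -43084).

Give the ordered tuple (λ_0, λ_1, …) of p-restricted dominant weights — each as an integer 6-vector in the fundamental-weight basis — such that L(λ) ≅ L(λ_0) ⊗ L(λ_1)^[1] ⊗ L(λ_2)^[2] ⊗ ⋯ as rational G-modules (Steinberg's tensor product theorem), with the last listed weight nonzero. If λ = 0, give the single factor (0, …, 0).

ω-coordinates c = M·v, v = (120494, 15899, 167232, 212116, 59456, -43084):
  c_1 = -7*120494 + 0*15899 + 1*167232 + 3*212116 + 0*59456 + -1*-43084 = 3206
  c_2 = 7*120494 + -1*15899 + -1*167232 + -3*212116 + -1*59456 + -1*-43084 = 7607
  c_3 = -2*120494 + 0*15899 + 0*167232 + 1*212116 + 0*59456 + -1*-43084 = 14212
  c_4 = 1*120494 + 1*15899 + 1*167232 + -1*212116 + 0*59456 + 2*-43084 = 5341
  c_5 = -9*120494 + -3*15899 + 0*167232 + 5*212116 + 0*59456 + -2*-43084 = 14605
  c_6 = 10*120494 + -1*15899 + -2*167232 + -4*212116 + 0*59456 + 0*-43084 = 6113
p = 5; digits c_i = Σ_j d_{ij}·5^j, 0 ≤ d_{ij} < 5:
  c_1 = 3206 = 1·5^0 + 1·5^1 + 3·5^2 + 0·5^3 + 0·5^4 + 1·5^5
  c_2 = 7607 = 2·5^0 + 1·5^1 + 4·5^2 + 0·5^3 + 2·5^4 + 2·5^5
  c_3 = 14212 = 2·5^0 + 2·5^1 + 3·5^2 + 3·5^3 + 2·5^4 + 4·5^5
  c_4 = 5341 = 1·5^0 + 3·5^1 + 3·5^2 + 2·5^3 + 3·5^4 + 1·5^5
  c_5 = 14605 = 0·5^0 + 1·5^1 + 4·5^2 + 1·5^3 + 3·5^4 + 4·5^5
  c_6 = 6113 = 3·5^0 + 2·5^1 + 4·5^2 + 3·5^3 + 4·5^4 + 1·5^5
p-restricted factor λ_0 = (1, 2, 2, 1, 0, 3)
p-restricted factor λ_1 = (1, 1, 2, 3, 1, 2)
p-restricted factor λ_2 = (3, 4, 3, 3, 4, 4)
p-restricted factor λ_3 = (0, 0, 3, 2, 1, 3)
p-restricted factor λ_4 = (0, 2, 2, 3, 3, 4)
p-restricted factor λ_5 = (1, 2, 4, 1, 4, 1)

((1, 2, 2, 1, 0, 3), (1, 1, 2, 3, 1, 2), (3, 4, 3, 3, 4, 4), (0, 0, 3, 2, 1, 3), (0, 2, 2, 3, 3, 4), (1, 2, 4, 1, 4, 1))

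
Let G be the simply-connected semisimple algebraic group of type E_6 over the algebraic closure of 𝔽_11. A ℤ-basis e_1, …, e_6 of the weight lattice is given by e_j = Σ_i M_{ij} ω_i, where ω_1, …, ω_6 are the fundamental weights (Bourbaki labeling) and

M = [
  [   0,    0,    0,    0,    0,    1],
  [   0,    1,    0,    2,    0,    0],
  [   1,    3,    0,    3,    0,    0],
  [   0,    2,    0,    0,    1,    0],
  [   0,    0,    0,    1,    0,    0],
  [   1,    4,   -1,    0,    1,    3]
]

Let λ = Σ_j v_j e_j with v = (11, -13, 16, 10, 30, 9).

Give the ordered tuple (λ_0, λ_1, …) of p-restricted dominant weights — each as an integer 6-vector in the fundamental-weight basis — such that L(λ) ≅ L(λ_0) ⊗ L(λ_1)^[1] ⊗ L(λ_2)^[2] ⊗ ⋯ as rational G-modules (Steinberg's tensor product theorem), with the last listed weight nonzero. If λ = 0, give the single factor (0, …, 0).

((9, 7, 2, 4, 10, 0),)

Converting to the ω-basis (c_i = row i of M dotted with v = (11, -13, 16, 10, 30, 9)):
  c_1 = 0*11 + 0*-13 + 0*16 + 0*10 + 0*30 + 1*9 = 9
  c_2 = 0*11 + 1*-13 + 0*16 + 2*10 + 0*30 + 0*9 = 7
  c_3 = 1*11 + 3*-13 + 0*16 + 3*10 + 0*30 + 0*9 = 2
  c_4 = 0*11 + 2*-13 + 0*16 + 0*10 + 1*30 + 0*9 = 4
  c_5 = 0*11 + 0*-13 + 0*16 + 1*10 + 0*30 + 0*9 = 10
  c_6 = 1*11 + 4*-13 + -1*16 + 0*10 + 1*30 + 3*9 = 0
Base-11 expansion of each c_i:
  c_1 = 9 = 9·11^0
  c_2 = 7 = 7·11^0
  c_3 = 2 = 2·11^0
  c_4 = 4 = 4·11^0
  c_5 = 10 = 10·11^0
  c_6 = 0
Factor λ_0 = (9, 7, 2, 4, 10, 0)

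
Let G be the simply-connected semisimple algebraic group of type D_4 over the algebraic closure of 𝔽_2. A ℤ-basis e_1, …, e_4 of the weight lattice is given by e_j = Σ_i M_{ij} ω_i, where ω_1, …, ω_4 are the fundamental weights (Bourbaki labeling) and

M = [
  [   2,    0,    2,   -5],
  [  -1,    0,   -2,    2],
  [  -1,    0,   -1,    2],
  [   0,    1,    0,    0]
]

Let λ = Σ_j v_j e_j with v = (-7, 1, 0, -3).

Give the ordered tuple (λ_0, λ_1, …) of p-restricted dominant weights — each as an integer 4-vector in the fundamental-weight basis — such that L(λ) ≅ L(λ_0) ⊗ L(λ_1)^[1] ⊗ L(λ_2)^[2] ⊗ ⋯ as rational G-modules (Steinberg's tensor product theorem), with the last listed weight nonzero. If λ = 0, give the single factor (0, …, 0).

((1, 1, 1, 1),)

In the fundamental-weight basis, λ has coordinates c = M·v (v = (-7, 1, 0, -3)):
  c_1 = (2)·(-7) + 0·1 + 2·0 + (-5)·(-3) = 1
  c_2 = (-1)·(-7) + 0·1 + (-2)·(0) + (2)·(-3) = 1
  c_3 = (-1)·(-7) + 0·1 + (-1)·(0) + (2)·(-3) = 1
  c_4 = (0)·(-7) + 1·1 + 0·0 + (0)·(-3) = 1
Expand coordinatewise in base 2:
  c_1 = 1 = 1·2^0
  c_2 = 1 = 1·2^0
  c_3 = 1 = 1·2^0
  c_4 = 1 = 1·2^0
λ_0 = (1, 1, 1, 1)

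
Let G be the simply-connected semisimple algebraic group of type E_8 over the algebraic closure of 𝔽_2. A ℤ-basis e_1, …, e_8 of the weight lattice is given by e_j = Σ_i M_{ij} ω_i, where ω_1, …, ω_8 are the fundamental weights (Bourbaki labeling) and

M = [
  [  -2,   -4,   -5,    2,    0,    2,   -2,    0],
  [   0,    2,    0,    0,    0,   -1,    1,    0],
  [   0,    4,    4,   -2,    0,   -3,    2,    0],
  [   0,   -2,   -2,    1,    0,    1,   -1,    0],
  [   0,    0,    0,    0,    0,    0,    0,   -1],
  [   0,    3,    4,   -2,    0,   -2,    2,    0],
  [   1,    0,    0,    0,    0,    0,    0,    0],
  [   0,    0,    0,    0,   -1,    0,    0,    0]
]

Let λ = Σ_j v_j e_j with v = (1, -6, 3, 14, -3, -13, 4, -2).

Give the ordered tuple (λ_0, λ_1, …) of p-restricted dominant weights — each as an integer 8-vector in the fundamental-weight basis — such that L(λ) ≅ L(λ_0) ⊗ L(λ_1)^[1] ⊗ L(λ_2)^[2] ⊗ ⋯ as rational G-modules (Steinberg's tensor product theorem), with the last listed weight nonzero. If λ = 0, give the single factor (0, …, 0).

Change of basis e → ω: c = M·v where v = (1, -6, 3, 14, -3, -13, 4, -2):
  c_1 = (-2)·(1) + (-4)·(-6) + (-5)·(3) + 2·14 + (0)·(-3) + (2)·(-13) + (-2)·(4) + (0)·(-2) = 1
  c_2 = 0·1 + (2)·(-6) + 0·3 + 0·14 + (0)·(-3) + (-1)·(-13) + 1·4 + (0)·(-2) = 5
  c_3 = 0·1 + (4)·(-6) + 4·3 + (-2)·(14) + (0)·(-3) + (-3)·(-13) + 2·4 + (0)·(-2) = 7
  c_4 = 0·1 + (-2)·(-6) + (-2)·(3) + 1·14 + (0)·(-3) + (1)·(-13) + (-1)·(4) + (0)·(-2) = 3
  c_5 = 0·1 + (0)·(-6) + 0·3 + 0·14 + (0)·(-3) + (0)·(-13) + 0·4 + (-1)·(-2) = 2
  c_6 = 0·1 + (3)·(-6) + 4·3 + (-2)·(14) + (0)·(-3) + (-2)·(-13) + 2·4 + (0)·(-2) = 0
  c_7 = 1·1 + (0)·(-6) + 0·3 + 0·14 + (0)·(-3) + (0)·(-13) + 0·4 + (0)·(-2) = 1
  c_8 = 0·1 + (0)·(-6) + 0·3 + 0·14 + (-1)·(-3) + (0)·(-13) + 0·4 + (0)·(-2) = 3
Base-2 expansion of each c_i:
  c_1 = 1 = 1·2^0
  c_2 = 5 = 1·2^0 + 0·2^1 + 1·2^2
  c_3 = 7 = 1·2^0 + 1·2^1 + 1·2^2
  c_4 = 3 = 1·2^0 + 1·2^1
  c_5 = 2 = 0·2^0 + 1·2^1
  c_6 = 0
  c_7 = 1 = 1·2^0
  c_8 = 3 = 1·2^0 + 1·2^1
Factor λ_0 = (1, 1, 1, 1, 0, 0, 1, 1)
Factor λ_1 = (0, 0, 1, 1, 1, 0, 0, 1)
Factor λ_2 = (0, 1, 1, 0, 0, 0, 0, 0)

((1, 1, 1, 1, 0, 0, 1, 1), (0, 0, 1, 1, 1, 0, 0, 1), (0, 1, 1, 0, 0, 0, 0, 0))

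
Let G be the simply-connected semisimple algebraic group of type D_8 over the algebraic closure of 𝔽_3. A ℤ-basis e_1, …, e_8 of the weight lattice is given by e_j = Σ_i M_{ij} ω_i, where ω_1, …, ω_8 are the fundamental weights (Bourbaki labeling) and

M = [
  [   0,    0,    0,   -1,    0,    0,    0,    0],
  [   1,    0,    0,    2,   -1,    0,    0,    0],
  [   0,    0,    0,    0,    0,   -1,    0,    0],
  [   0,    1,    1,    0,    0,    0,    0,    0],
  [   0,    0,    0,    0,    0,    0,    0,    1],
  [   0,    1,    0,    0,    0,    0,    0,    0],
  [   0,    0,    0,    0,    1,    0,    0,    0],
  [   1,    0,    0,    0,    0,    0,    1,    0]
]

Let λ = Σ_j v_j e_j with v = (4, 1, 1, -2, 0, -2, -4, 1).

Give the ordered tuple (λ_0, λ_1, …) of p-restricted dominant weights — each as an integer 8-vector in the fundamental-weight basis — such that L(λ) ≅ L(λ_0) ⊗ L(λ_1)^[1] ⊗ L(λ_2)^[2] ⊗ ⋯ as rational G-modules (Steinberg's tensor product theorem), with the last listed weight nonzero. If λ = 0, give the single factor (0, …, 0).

((2, 0, 2, 2, 1, 1, 0, 0),)

In the fundamental-weight basis, λ has coordinates c = M·v (v = (4, 1, 1, -2, 0, -2, -4, 1)):
  c_1 = (0)·(4) + (0)·(1) + (0)·(1) + (-1)·(-2) + (0)·(0) + (0)·(-2) + (0)·(-4) + (0)·(1) = 2
  c_2 = (1)·(4) + (0)·(1) + (0)·(1) + (2)·(-2) + (-1)·(0) + (0)·(-2) + (0)·(-4) + (0)·(1) = 0
  c_3 = (0)·(4) + (0)·(1) + (0)·(1) + (0)·(-2) + (0)·(0) + (-1)·(-2) + (0)·(-4) + (0)·(1) = 2
  c_4 = (0)·(4) + (1)·(1) + (1)·(1) + (0)·(-2) + (0)·(0) + (0)·(-2) + (0)·(-4) + (0)·(1) = 2
  c_5 = (0)·(4) + (0)·(1) + (0)·(1) + (0)·(-2) + (0)·(0) + (0)·(-2) + (0)·(-4) + (1)·(1) = 1
  c_6 = (0)·(4) + (1)·(1) + (0)·(1) + (0)·(-2) + (0)·(0) + (0)·(-2) + (0)·(-4) + (0)·(1) = 1
  c_7 = (0)·(4) + (0)·(1) + (0)·(1) + (0)·(-2) + (1)·(0) + (0)·(-2) + (0)·(-4) + (0)·(1) = 0
  c_8 = (1)·(4) + (0)·(1) + (0)·(1) + (0)·(-2) + (0)·(0) + (0)·(-2) + (1)·(-4) + (0)·(1) = 0
Base-3 expansion of each c_i:
  c_1 = 2 = 2·3^0
  c_2 = 0
  c_3 = 2 = 2·3^0
  c_4 = 2 = 2·3^0
  c_5 = 1 = 1·3^0
  c_6 = 1 = 1·3^0
  c_7 = 0
  c_8 = 0
Factor λ_0 = (2, 0, 2, 2, 1, 1, 0, 0)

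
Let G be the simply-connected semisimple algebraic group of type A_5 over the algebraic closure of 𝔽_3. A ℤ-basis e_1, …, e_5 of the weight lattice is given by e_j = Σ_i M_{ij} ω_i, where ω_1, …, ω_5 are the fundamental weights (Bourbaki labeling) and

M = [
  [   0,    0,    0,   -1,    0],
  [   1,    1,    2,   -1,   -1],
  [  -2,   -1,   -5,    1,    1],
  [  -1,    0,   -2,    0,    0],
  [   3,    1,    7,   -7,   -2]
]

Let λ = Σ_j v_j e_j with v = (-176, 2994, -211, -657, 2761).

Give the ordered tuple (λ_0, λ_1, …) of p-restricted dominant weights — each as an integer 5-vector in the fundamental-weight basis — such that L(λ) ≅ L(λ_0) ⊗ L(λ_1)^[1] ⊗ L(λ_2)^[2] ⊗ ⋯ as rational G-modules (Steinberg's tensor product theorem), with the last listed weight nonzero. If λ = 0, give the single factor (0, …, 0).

In the fundamental-weight basis, λ has coordinates c = M·v (v = (-176, 2994, -211, -657, 2761)):
  c_1 = (0)·(-176) + (0)·(2994) + (0)·(-211) + (-1)·(-657) + (0)·(2761) = 657
  c_2 = (1)·(-176) + (1)·(2994) + (2)·(-211) + (-1)·(-657) + (-1)·(2761) = 292
  c_3 = (-2)·(-176) + (-1)·(2994) + (-5)·(-211) + (1)·(-657) + (1)·(2761) = 517
  c_4 = (-1)·(-176) + (0)·(2994) + (-2)·(-211) + (0)·(-657) + (0)·(2761) = 598
  c_5 = (3)·(-176) + (1)·(2994) + (7)·(-211) + (-7)·(-657) + (-2)·(2761) = 66
p = 3; digits c_i = Σ_j d_{ij}·3^j, 0 ≤ d_{ij} < 3:
  c_1 = 657 = 0·3^0 + 0·3^1 + 1·3^2 + 0·3^3 + 2·3^4 + 2·3^5
  c_2 = 292 = 1·3^0 + 1·3^1 + 2·3^2 + 1·3^3 + 0·3^4 + 1·3^5
  c_3 = 517 = 1·3^0 + 1·3^1 + 0·3^2 + 1·3^3 + 0·3^4 + 2·3^5
  c_4 = 598 = 1·3^0 + 1·3^1 + 0·3^2 + 1·3^3 + 1·3^4 + 2·3^5
  c_5 = 66 = 0·3^0 + 1·3^1 + 1·3^2 + 2·3^3
λ_0 = (0, 1, 1, 1, 0)
λ_1 = (0, 1, 1, 1, 1)
λ_2 = (1, 2, 0, 0, 1)
λ_3 = (0, 1, 1, 1, 2)
λ_4 = (2, 0, 0, 1, 0)
λ_5 = (2, 1, 2, 2, 0)

((0, 1, 1, 1, 0), (0, 1, 1, 1, 1), (1, 2, 0, 0, 1), (0, 1, 1, 1, 2), (2, 0, 0, 1, 0), (2, 1, 2, 2, 0))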